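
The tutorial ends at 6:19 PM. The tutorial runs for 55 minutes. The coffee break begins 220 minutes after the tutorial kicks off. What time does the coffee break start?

9:04 PM

The tutorial starts at 6:19 PM − 55 min = 5:24 PM.
The coffee break starts at 5:24 PM + 220 min = 9:04 PM.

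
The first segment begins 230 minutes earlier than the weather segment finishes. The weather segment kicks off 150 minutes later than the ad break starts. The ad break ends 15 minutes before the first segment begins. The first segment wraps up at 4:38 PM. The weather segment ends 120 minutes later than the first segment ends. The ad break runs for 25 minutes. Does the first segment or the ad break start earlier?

the ad break

The weather segment ends at 4:38 PM + 120 min = 6:38 PM.
The first segment starts at 6:38 PM − 230 min = 2:48 PM.
The ad break ends at 2:48 PM − 15 min = 2:33 PM.
The ad break starts at 2:33 PM − 25 min = 2:08 PM.
The first segment starts at 2:48 PM and the ad break starts at 2:08 PM, so the ad break is first.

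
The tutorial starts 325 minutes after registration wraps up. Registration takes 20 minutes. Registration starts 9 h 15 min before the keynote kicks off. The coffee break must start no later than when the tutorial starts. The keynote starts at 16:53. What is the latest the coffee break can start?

Registration starts at 16:53 − 555 min = 07:38.
Registration ends at 07:38 + 20 min = 07:58.
The tutorial starts at 07:58 + 325 min = 13:23.
The coffee break is bounded by the tutorial, so the latest it can start is 13:23.

13:23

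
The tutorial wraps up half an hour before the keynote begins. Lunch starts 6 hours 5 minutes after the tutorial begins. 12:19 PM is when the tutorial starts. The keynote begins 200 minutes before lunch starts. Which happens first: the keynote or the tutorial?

Lunch starts at 12:19 PM + 365 min = 6:24 PM.
The keynote starts at 6:24 PM − 200 min = 3:04 PM.
The keynote starts at 3:04 PM and the tutorial starts at 12:19 PM, so the tutorial is first.

the tutorial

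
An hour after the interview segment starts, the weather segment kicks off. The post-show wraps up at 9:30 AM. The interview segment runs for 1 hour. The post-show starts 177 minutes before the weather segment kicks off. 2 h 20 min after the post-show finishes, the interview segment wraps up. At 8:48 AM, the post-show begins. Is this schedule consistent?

No

The interview segment ends at 9:30 AM + 140 min = 11:50 AM.
The interview segment starts at 11:50 AM − 60 min = 10:50 AM.
The weather segment starts at 10:50 AM + 60 min = 11:50 AM.
The post-show starts at 11:50 AM − 177 min = 8:53 AM.
But the post-show is also said to start at 8:48 AM — a 5-minute conflict.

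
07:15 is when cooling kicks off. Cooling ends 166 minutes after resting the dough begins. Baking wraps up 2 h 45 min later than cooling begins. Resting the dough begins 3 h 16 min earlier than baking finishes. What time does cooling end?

Baking ends at 07:15 + 165 min = 10:00.
Resting the dough starts at 10:00 − 196 min = 06:44.
Cooling ends at 06:44 + 166 min = 09:30.

09:30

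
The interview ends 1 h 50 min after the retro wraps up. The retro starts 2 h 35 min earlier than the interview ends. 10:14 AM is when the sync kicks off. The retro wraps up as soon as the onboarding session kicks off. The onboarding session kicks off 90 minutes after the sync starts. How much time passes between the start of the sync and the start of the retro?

The onboarding session starts at 10:14 AM + 90 min = 11:44 AM.
So the retro ends at 11:44 AM.
The interview ends at 11:44 AM + 110 min = 1:34 PM.
The retro starts at 1:34 PM − 155 min = 10:59 AM.
From 10:14 AM to 10:59 AM is 45 minutes.

45 minutes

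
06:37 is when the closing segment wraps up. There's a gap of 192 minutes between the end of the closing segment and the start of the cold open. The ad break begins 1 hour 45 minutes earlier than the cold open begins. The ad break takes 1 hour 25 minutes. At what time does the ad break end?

The cold open starts at 06:37 + 192 min = 09:49.
The ad break starts at 09:49 − 105 min = 08:04.
The ad break ends at 08:04 + 85 min = 09:29.

09:29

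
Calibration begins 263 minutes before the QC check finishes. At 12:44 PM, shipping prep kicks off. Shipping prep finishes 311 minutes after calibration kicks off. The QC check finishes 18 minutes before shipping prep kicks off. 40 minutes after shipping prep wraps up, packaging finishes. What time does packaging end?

The QC check ends at 12:44 PM − 18 min = 12:26 PM.
Calibration starts at 12:26 PM − 263 min = 8:03 AM.
Shipping prep ends at 8:03 AM + 311 min = 1:14 PM.
Packaging ends at 1:14 PM + 40 min = 1:54 PM.

1:54 PM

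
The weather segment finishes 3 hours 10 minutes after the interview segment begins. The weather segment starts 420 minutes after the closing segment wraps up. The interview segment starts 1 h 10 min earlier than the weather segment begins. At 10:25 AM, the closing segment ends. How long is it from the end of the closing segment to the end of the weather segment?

The weather segment starts at 10:25 AM + 420 min = 5:25 PM.
The interview segment starts at 5:25 PM − 70 min = 4:15 PM.
The weather segment ends at 4:15 PM + 190 min = 7:25 PM.
From 10:25 AM to 7:25 PM is 9 hours.

9 hours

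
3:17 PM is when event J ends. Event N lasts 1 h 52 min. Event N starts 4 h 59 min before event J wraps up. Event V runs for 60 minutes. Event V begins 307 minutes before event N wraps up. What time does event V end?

Event N starts at 3:17 PM − 299 min = 10:18 AM.
Event N ends at 10:18 AM + 112 min = 12:10 PM.
Event V starts at 12:10 PM − 307 min = 7:03 AM.
Event V ends at 7:03 AM + 60 min = 8:03 AM.

8:03 AM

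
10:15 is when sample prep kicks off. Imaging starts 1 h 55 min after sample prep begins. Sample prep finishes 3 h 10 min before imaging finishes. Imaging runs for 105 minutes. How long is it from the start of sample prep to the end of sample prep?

Imaging starts at 10:15 + 115 min = 12:10.
Imaging ends at 12:10 + 105 min = 13:55.
Sample prep ends at 13:55 − 190 min = 10:45.
From 10:15 to 10:45 is half an hour.

half an hour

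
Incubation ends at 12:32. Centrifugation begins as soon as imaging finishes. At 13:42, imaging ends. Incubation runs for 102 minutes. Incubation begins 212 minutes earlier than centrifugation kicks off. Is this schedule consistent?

No

Centrifugation starts at 13:42.
Incubation starts at 13:42 − 212 min = 10:10.
Incubation ends at 10:10 + 102 min = 11:52.
But incubation is also said to end at 12:32 — a 40-minute conflict.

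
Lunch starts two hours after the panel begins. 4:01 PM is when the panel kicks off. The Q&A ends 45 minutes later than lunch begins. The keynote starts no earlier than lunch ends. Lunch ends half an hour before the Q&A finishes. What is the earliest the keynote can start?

Lunch starts at 4:01 PM + 120 min = 6:01 PM.
The Q&A ends at 6:01 PM + 45 min = 6:46 PM.
Lunch ends at 6:46 PM − 30 min = 6:16 PM.
The keynote is bounded by lunch, so the earliest it can start is 6:16 PM.

6:16 PM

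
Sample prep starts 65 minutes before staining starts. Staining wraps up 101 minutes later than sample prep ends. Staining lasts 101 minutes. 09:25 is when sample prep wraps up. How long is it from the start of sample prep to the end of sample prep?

1 h 5 min

Staining ends at 09:25 + 101 min = 11:06.
Staining starts at 11:06 − 101 min = 09:25.
Sample prep starts at 09:25 − 65 min = 08:20.
From 08:20 to 09:25 is 1 h 5 min.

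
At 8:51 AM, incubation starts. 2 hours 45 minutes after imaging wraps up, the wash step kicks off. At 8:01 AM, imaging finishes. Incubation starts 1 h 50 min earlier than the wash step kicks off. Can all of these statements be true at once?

The wash step starts at 8:01 AM + 165 min = 10:46 AM.
Incubation starts at 10:46 AM − 110 min = 8:56 AM.
But incubation is also said to start at 8:51 AM — a 5-minute conflict.

No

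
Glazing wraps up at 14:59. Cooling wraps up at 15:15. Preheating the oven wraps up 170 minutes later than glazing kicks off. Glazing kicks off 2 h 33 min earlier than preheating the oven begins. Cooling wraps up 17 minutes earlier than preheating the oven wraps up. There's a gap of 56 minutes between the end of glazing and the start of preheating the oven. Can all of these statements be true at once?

Preheating the oven starts at 14:59 + 56 min = 15:55.
Glazing starts at 15:55 − 153 min = 13:22.
Preheating the oven ends at 13:22 + 170 min = 16:12.
Cooling ends at 16:12 − 17 min = 15:55.
But cooling is also said to end at 15:15 — a 40-minute conflict.

No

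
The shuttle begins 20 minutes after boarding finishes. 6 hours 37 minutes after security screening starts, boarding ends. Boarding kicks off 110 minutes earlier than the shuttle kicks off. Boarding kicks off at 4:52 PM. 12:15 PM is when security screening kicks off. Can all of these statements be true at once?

Boarding ends at 12:15 PM + 397 min = 6:52 PM.
The shuttle starts at 6:52 PM + 20 min = 7:12 PM.
Boarding starts at 7:12 PM − 110 min = 5:22 PM.
But boarding is also said to start at 4:52 PM — a 30-minute conflict.

No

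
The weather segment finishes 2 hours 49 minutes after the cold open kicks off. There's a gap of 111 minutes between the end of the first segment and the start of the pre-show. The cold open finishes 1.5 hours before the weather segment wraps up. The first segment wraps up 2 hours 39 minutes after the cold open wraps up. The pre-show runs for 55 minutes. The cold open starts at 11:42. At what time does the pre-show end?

18:26

The weather segment ends at 11:42 + 169 min = 14:31.
The cold open ends at 14:31 − 90 min = 13:01.
The first segment ends at 13:01 + 159 min = 15:40.
The pre-show starts at 15:40 + 111 min = 17:31.
The pre-show ends at 17:31 + 55 min = 18:26.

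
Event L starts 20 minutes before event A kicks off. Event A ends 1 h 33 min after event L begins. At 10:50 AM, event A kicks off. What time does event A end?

Event L starts at 10:50 AM − 20 min = 10:30 AM.
Event A ends at 10:30 AM + 93 min = 12:03 PM.

12:03 PM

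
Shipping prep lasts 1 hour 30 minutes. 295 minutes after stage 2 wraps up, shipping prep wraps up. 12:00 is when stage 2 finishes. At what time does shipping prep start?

Shipping prep ends at 12:00 + 295 min = 16:55.
Shipping prep starts at 16:55 − 90 min = 15:25.

15:25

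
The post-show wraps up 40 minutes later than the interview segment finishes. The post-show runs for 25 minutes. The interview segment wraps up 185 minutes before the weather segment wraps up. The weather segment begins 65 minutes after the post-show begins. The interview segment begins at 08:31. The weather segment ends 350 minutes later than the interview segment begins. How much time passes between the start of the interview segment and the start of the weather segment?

4 hours 5 minutes

The weather segment ends at 08:31 + 350 min = 14:21.
The interview segment ends at 14:21 − 185 min = 11:16.
The post-show ends at 11:16 + 40 min = 11:56.
The post-show starts at 11:56 − 25 min = 11:31.
The weather segment starts at 11:31 + 65 min = 12:36.
From 08:31 to 12:36 is 4 hours 5 minutes.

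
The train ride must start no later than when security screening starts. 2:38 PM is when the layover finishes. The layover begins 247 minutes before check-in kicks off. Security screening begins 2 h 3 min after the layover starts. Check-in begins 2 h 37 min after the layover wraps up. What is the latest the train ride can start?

Check-in starts at 2:38 PM + 157 min = 5:15 PM.
The layover starts at 5:15 PM − 247 min = 1:08 PM.
Security screening starts at 1:08 PM + 123 min = 3:11 PM.
The train ride is bounded by security screening, so the latest it can start is 3:11 PM.

3:11 PM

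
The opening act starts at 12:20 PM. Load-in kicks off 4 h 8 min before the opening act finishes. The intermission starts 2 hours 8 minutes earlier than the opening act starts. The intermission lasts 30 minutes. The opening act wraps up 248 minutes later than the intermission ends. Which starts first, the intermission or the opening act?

The intermission starts at 12:20 PM − 128 min = 10:12 AM.
The intermission starts at 10:12 AM and the opening act starts at 12:20 PM, so the intermission is first.

the intermission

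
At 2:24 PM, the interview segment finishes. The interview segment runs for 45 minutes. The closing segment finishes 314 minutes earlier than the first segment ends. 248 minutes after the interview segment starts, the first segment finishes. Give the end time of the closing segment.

12:33 PM

The interview segment starts at 2:24 PM − 45 min = 1:39 PM.
The first segment ends at 1:39 PM + 248 min = 5:47 PM.
The closing segment ends at 5:47 PM − 314 min = 12:33 PM.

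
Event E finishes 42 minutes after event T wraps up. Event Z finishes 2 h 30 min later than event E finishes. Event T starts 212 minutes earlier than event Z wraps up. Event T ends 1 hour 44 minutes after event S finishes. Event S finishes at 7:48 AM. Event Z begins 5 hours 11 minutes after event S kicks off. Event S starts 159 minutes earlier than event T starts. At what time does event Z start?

Event T ends at 7:48 AM + 104 min = 9:32 AM.
Event E ends at 9:32 AM + 42 min = 10:14 AM.
Event Z ends at 10:14 AM + 150 min = 12:44 PM.
Event T starts at 12:44 PM − 212 min = 9:12 AM.
Event S starts at 9:12 AM − 159 min = 6:33 AM.
Event Z starts at 6:33 AM + 311 min = 11:44 AM.

11:44 AM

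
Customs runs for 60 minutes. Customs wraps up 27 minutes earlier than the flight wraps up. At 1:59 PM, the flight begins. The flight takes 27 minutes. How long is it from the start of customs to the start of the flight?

The flight ends at 1:59 PM + 27 min = 2:26 PM.
Customs ends at 2:26 PM − 27 min = 1:59 PM.
Customs starts at 1:59 PM − 60 min = 12:59 PM.
From 12:59 PM to 1:59 PM is 1 hour.

1 hour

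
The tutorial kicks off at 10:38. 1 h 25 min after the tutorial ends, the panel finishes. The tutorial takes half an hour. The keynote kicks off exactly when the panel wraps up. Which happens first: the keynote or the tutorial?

the tutorial

The tutorial ends at 10:38 + 30 min = 11:08.
The panel ends at 11:08 + 85 min = 12:33.
So the keynote starts at 12:33.
The keynote starts at 12:33 and the tutorial starts at 10:38, so the tutorial is first.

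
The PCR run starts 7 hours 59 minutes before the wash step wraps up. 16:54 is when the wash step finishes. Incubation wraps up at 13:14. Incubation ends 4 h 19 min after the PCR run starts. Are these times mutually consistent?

Yes

The PCR run starts at 16:54 − 479 min = 08:55.
Incubation ends at 08:55 + 259 min = 13:14.
That matches the stated 13:14, so the schedule is consistent.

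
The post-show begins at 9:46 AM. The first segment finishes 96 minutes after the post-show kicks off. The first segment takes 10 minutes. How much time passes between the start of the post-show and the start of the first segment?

86 minutes

The first segment ends at 9:46 AM + 96 min = 11:22 AM.
The first segment starts at 11:22 AM − 10 min = 11:12 AM.
From 9:46 AM to 11:12 AM is 86 minutes.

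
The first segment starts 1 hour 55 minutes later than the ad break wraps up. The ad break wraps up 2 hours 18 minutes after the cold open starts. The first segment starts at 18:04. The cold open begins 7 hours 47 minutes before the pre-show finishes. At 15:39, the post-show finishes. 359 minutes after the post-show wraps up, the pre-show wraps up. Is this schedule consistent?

Yes

The pre-show ends at 15:39 + 359 min = 21:38.
The cold open starts at 21:38 − 467 min = 13:51.
The ad break ends at 13:51 + 138 min = 16:09.
The first segment starts at 16:09 + 115 min = 18:04.
That matches the stated 18:04, so the schedule is consistent.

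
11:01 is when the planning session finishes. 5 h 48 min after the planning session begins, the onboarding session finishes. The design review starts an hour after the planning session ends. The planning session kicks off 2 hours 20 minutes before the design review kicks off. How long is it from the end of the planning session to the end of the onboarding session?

268 minutes

The design review starts at 11:01 + 60 min = 12:01.
The planning session starts at 12:01 − 140 min = 09:41.
The onboarding session ends at 09:41 + 348 min = 15:29.
From 11:01 to 15:29 is 268 minutes.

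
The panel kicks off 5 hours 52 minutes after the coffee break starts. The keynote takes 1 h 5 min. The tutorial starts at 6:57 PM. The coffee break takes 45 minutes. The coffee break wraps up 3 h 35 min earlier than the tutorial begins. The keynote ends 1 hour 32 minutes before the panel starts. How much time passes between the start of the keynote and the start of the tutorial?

The coffee break ends at 6:57 PM − 215 min = 3:22 PM.
The coffee break starts at 3:22 PM − 45 min = 2:37 PM.
The panel starts at 2:37 PM + 352 min = 8:29 PM.
The keynote ends at 8:29 PM − 92 min = 6:57 PM.
The keynote starts at 6:57 PM − 65 min = 5:52 PM.
From 5:52 PM to 6:57 PM is 65 minutes.

65 minutes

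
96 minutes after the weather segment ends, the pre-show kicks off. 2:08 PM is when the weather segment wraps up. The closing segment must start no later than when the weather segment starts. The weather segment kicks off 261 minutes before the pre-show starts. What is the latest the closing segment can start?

11:23 AM

The pre-show starts at 2:08 PM + 96 min = 3:44 PM.
The weather segment starts at 3:44 PM − 261 min = 11:23 AM.
The closing segment is bounded by the weather segment, so the latest it can start is 11:23 AM.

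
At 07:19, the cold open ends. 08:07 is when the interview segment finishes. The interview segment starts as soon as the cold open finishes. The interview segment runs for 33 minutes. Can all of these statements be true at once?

The interview segment starts at 07:19.
The interview segment ends at 07:19 + 33 min = 07:52.
But the interview segment is also said to end at 08:07 — a 15-minute conflict.

No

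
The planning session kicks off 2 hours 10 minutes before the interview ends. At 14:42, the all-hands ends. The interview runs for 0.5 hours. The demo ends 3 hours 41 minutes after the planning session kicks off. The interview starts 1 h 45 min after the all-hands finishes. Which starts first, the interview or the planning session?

the planning session

The interview starts at 14:42 + 105 min = 16:27.
The interview ends at 16:27 + 30 min = 16:57.
The planning session starts at 16:57 − 130 min = 14:47.
The interview starts at 16:27 and the planning session starts at 14:47, so the planning session is first.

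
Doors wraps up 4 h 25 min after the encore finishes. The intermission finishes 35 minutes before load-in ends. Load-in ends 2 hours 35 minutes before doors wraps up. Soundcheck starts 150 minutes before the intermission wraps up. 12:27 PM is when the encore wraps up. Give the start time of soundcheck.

Doors ends at 12:27 PM + 265 min = 4:52 PM.
Load-in ends at 4:52 PM − 155 min = 2:17 PM.
The intermission ends at 2:17 PM − 35 min = 1:42 PM.
Soundcheck starts at 1:42 PM − 150 min = 11:12 AM.

11:12 AM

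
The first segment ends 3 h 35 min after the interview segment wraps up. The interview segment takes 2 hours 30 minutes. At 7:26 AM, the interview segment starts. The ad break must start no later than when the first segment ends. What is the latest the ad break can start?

1:31 PM

The interview segment ends at 7:26 AM + 150 min = 9:56 AM.
The first segment ends at 9:56 AM + 215 min = 1:31 PM.
The ad break is bounded by the first segment, so the latest it can start is 1:31 PM.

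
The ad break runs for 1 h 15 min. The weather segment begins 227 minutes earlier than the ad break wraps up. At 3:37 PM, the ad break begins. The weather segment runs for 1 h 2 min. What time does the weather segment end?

2:07 PM

The ad break ends at 3:37 PM + 75 min = 4:52 PM.
The weather segment starts at 4:52 PM − 227 min = 1:05 PM.
The weather segment ends at 1:05 PM + 62 min = 2:07 PM.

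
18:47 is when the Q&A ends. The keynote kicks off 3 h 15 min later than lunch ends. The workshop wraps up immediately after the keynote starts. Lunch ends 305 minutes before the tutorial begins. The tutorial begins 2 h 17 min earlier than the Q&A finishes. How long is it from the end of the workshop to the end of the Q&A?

The tutorial starts at 18:47 − 137 min = 16:30.
Lunch ends at 16:30 − 305 min = 11:25.
The keynote starts at 11:25 + 195 min = 14:40.
So the workshop ends at 14:40.
From 14:40 to 18:47 is 4 h 7 min.

4 h 7 min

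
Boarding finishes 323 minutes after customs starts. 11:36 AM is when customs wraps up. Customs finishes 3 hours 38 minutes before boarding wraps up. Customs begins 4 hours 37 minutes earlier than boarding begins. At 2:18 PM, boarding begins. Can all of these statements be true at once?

Customs starts at 2:18 PM − 277 min = 9:41 AM.
Boarding ends at 9:41 AM + 323 min = 3:04 PM.
Customs ends at 3:04 PM − 218 min = 11:26 AM.
But customs is also said to end at 11:36 AM — a 10-minute conflict.

No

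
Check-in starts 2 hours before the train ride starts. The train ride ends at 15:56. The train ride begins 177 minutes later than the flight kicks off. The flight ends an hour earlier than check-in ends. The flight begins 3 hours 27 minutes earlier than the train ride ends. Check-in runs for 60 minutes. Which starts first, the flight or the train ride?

The flight starts at 15:56 − 207 min = 12:29.
The train ride starts at 12:29 + 177 min = 15:26.
The flight starts at 12:29 and the train ride starts at 15:26, so the flight is first.

the flight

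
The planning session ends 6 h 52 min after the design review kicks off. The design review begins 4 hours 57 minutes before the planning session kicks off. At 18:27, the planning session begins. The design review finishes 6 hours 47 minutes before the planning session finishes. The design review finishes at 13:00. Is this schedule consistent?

No

The design review starts at 18:27 − 297 min = 13:30.
The planning session ends at 13:30 + 412 min = 20:22.
The design review ends at 20:22 − 407 min = 13:35.
But the design review is also said to end at 13:00 — a 35-minute conflict.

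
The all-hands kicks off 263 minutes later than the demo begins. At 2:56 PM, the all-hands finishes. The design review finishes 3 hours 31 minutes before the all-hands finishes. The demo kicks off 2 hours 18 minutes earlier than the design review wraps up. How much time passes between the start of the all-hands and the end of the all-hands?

1 h 26 min

The design review ends at 2:56 PM − 211 min = 11:25 AM.
The demo starts at 11:25 AM − 138 min = 9:07 AM.
The all-hands starts at 9:07 AM + 263 min = 1:30 PM.
From 1:30 PM to 2:56 PM is 1 h 26 min.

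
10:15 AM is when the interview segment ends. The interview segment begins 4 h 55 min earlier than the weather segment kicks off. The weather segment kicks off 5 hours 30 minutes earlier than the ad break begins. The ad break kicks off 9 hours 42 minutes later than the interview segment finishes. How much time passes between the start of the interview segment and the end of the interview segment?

The ad break starts at 10:15 AM + 582 min = 7:57 PM.
The weather segment starts at 7:57 PM − 330 min = 2:27 PM.
The interview segment starts at 2:27 PM − 295 min = 9:32 AM.
From 9:32 AM to 10:15 AM is 43 minutes.

43 minutes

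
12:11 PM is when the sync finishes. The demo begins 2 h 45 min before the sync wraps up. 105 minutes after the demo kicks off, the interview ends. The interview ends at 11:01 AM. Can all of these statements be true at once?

The demo starts at 12:11 PM − 165 min = 9:26 AM.
The interview ends at 9:26 AM + 105 min = 11:11 AM.
But the interview is also said to end at 11:01 AM — a 10-minute conflict.

No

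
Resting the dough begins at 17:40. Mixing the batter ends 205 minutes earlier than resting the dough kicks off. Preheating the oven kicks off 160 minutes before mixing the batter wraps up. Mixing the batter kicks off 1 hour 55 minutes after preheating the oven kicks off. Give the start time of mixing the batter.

Mixing the batter ends at 17:40 − 205 min = 14:15.
Preheating the oven starts at 14:15 − 160 min = 11:35.
Mixing the batter starts at 11:35 + 115 min = 13:30.

13:30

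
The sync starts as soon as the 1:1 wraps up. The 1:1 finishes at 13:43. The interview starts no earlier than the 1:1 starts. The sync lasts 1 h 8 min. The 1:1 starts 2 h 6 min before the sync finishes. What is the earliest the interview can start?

The sync starts at 13:43.
The sync ends at 13:43 + 68 min = 14:51.
The 1:1 starts at 14:51 − 126 min = 12:45.
The interview is bounded by the 1:1, so the earliest it can start is 12:45.

12:45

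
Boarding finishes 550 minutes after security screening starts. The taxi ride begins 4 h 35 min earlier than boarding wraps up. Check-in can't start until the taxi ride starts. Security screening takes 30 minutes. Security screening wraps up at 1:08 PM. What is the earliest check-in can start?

Security screening starts at 1:08 PM − 30 min = 12:38 PM.
Boarding ends at 12:38 PM + 550 min = 9:48 PM.
The taxi ride starts at 9:48 PM − 275 min = 5:13 PM.
Check-in is bounded by the taxi ride, so the earliest it can start is 5:13 PM.

5:13 PM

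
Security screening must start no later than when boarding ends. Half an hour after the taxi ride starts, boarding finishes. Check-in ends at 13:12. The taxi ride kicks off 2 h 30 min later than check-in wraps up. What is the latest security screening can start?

The taxi ride starts at 13:12 + 150 min = 15:42.
Boarding ends at 15:42 + 30 min = 16:12.
Security screening is bounded by boarding, so the latest it can start is 16:12.

16:12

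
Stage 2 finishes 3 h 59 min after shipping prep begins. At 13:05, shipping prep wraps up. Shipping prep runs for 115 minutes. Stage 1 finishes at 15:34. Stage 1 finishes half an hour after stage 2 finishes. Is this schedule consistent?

Shipping prep starts at 13:05 − 115 min = 11:10.
Stage 2 ends at 11:10 + 239 min = 15:09.
Stage 1 ends at 15:09 + 30 min = 15:39.
But stage 1 is also said to end at 15:34 — a 5-minute conflict.

No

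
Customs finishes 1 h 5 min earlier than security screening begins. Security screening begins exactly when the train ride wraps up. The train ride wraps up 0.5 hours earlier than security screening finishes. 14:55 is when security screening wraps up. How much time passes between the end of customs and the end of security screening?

95 minutes

The train ride ends at 14:55 − 30 min = 14:25.
So security screening starts at 14:25.
Customs ends at 14:25 − 65 min = 13:20.
From 13:20 to 14:55 is 95 minutes.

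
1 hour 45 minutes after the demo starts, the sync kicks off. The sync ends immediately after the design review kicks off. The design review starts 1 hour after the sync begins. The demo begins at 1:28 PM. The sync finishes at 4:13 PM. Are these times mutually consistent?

Yes

The sync starts at 1:28 PM + 105 min = 3:13 PM.
The design review starts at 3:13 PM + 60 min = 4:13 PM.
So the sync ends at 4:13 PM.
That matches the stated 4:13 PM, so the schedule is consistent.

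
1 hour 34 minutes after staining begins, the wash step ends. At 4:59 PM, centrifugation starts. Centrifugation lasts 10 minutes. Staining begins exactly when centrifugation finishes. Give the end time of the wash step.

6:43 PM

Centrifugation ends at 4:59 PM + 10 min = 5:09 PM.
So staining starts at 5:09 PM.
The wash step ends at 5:09 PM + 94 min = 6:43 PM.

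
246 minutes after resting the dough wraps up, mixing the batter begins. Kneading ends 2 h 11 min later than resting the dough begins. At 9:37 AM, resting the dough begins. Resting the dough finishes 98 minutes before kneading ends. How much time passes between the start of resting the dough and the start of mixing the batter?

Kneading ends at 9:37 AM + 131 min = 11:48 AM.
Resting the dough ends at 11:48 AM − 98 min = 10:10 AM.
Mixing the batter starts at 10:10 AM + 246 min = 2:16 PM.
From 9:37 AM to 2:16 PM is 279 minutes.

279 minutes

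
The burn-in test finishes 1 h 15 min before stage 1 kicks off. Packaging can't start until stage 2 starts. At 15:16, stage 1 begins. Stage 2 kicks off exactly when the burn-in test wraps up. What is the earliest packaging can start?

The burn-in test ends at 15:16 − 75 min = 14:01.
So stage 2 starts at 14:01.
Packaging is bounded by stage 2, so the earliest it can start is 14:01.

14:01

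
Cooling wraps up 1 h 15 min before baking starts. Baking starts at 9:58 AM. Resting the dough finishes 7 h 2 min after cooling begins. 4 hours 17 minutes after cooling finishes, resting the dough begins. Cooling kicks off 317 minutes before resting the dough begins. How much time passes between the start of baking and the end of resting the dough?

287 minutes

Cooling ends at 9:58 AM − 75 min = 8:43 AM.
Resting the dough starts at 8:43 AM + 257 min = 1:00 PM.
Cooling starts at 1:00 PM − 317 min = 7:43 AM.
Resting the dough ends at 7:43 AM + 422 min = 2:45 PM.
From 9:58 AM to 2:45 PM is 287 minutes.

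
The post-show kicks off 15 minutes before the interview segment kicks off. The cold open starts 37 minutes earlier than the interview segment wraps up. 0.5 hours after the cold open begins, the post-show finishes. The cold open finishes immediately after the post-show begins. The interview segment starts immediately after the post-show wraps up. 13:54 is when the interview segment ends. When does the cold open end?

13:32

The cold open starts at 13:54 − 37 min = 13:17.
The post-show ends at 13:17 + 30 min = 13:47.
So the interview segment starts at 13:47.
The post-show starts at 13:47 − 15 min = 13:32.
So the cold open ends at 13:32.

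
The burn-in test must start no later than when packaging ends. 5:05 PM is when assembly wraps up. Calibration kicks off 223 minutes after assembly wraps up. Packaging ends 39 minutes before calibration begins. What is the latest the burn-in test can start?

8:09 PM

Calibration starts at 5:05 PM + 223 min = 8:48 PM.
Packaging ends at 8:48 PM − 39 min = 8:09 PM.
The burn-in test is bounded by packaging, so the latest it can start is 8:09 PM.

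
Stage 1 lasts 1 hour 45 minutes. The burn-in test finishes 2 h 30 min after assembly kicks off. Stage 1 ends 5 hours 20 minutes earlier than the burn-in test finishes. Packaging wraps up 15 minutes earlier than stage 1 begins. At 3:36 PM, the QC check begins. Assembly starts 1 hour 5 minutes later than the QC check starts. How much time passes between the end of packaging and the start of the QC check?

Assembly starts at 3:36 PM + 65 min = 4:41 PM.
The burn-in test ends at 4:41 PM + 150 min = 7:11 PM.
Stage 1 ends at 7:11 PM − 320 min = 1:51 PM.
Stage 1 starts at 1:51 PM − 105 min = 12:06 PM.
Packaging ends at 12:06 PM − 15 min = 11:51 AM.
From 11:51 AM to 3:36 PM is 3 hours 45 minutes.

3 hours 45 minutes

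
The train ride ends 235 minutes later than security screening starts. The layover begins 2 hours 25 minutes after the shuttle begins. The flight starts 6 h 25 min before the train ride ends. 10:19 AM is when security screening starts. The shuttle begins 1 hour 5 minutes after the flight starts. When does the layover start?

11:19 AM

The train ride ends at 10:19 AM + 235 min = 2:14 PM.
The flight starts at 2:14 PM − 385 min = 7:49 AM.
The shuttle starts at 7:49 AM + 65 min = 8:54 AM.
The layover starts at 8:54 AM + 145 min = 11:19 AM.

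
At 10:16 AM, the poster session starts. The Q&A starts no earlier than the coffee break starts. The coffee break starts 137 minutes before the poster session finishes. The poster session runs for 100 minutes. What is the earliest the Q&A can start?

9:39 AM

The poster session ends at 10:16 AM + 100 min = 11:56 AM.
The coffee break starts at 11:56 AM − 137 min = 9:39 AM.
The Q&A is bounded by the coffee break, so the earliest it can start is 9:39 AM.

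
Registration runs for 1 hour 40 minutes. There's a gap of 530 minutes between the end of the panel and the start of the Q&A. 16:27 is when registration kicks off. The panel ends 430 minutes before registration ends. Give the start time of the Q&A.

19:47

Registration ends at 16:27 + 100 min = 18:07.
The panel ends at 18:07 − 430 min = 10:57.
The Q&A starts at 10:57 + 530 min = 19:47.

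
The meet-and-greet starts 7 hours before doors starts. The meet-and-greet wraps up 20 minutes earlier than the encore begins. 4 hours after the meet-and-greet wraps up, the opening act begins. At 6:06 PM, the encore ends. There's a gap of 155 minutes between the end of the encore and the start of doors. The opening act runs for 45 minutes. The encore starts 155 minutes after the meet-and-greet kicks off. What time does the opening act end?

8:41 PM

Doors starts at 6:06 PM + 155 min = 8:41 PM.
The meet-and-greet starts at 8:41 PM − 420 min = 1:41 PM.
The encore starts at 1:41 PM + 155 min = 4:16 PM.
The meet-and-greet ends at 4:16 PM − 20 min = 3:56 PM.
The opening act starts at 3:56 PM + 240 min = 7:56 PM.
The opening act ends at 7:56 PM + 45 min = 8:41 PM.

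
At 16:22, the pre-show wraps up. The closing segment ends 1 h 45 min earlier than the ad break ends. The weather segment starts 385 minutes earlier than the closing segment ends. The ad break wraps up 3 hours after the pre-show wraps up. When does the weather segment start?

11:12

The ad break ends at 16:22 + 180 min = 19:22.
The closing segment ends at 19:22 − 105 min = 17:37.
The weather segment starts at 17:37 − 385 min = 11:12.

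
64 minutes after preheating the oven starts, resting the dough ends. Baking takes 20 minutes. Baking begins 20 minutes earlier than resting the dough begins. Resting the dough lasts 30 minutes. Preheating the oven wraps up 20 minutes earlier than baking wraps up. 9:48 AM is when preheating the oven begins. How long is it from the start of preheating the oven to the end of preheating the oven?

Resting the dough ends at 9:48 AM + 64 min = 10:52 AM.
Resting the dough starts at 10:52 AM − 30 min = 10:22 AM.
Baking starts at 10:22 AM − 20 min = 10:02 AM.
Baking ends at 10:02 AM + 20 min = 10:22 AM.
Preheating the oven ends at 10:22 AM − 20 min = 10:02 AM.
From 9:48 AM to 10:02 AM is 14 minutes.

14 minutes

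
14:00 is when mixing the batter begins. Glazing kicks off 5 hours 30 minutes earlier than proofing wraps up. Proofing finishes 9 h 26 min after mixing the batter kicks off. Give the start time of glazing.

Proofing ends at 14:00 + 566 min = 23:26.
Glazing starts at 23:26 − 330 min = 17:56.

17:56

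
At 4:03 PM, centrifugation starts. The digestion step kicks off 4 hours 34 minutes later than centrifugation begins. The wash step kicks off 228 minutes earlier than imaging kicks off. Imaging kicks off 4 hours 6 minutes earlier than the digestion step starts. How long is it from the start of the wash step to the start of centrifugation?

The digestion step starts at 4:03 PM + 274 min = 8:37 PM.
Imaging starts at 8:37 PM − 246 min = 4:31 PM.
The wash step starts at 4:31 PM − 228 min = 12:43 PM.
From 12:43 PM to 4:03 PM is 3 hours 20 minutes.

3 hours 20 minutes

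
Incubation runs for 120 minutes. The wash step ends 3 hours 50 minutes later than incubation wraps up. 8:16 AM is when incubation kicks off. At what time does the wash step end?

2:06 PM

Incubation ends at 8:16 AM + 120 min = 10:16 AM.
The wash step ends at 10:16 AM + 230 min = 2:06 PM.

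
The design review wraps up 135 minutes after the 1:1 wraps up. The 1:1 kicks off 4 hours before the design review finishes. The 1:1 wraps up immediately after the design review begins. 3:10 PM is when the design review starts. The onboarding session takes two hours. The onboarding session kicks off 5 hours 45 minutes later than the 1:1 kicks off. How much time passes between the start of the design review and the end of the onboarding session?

The 1:1 ends at 3:10 PM.
The design review ends at 3:10 PM + 135 min = 5:25 PM.
The 1:1 starts at 5:25 PM − 240 min = 1:25 PM.
The onboarding session starts at 1:25 PM + 345 min = 7:10 PM.
The onboarding session ends at 7:10 PM + 120 min = 9:10 PM.
From 3:10 PM to 9:10 PM is 6 hours.

6 hours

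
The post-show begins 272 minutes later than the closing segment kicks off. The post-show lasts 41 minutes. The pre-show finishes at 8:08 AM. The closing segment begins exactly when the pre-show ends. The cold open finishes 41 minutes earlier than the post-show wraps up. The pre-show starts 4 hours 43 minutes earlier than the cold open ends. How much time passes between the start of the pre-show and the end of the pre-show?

The closing segment starts at 8:08 AM.
The post-show starts at 8:08 AM + 272 min = 12:40 PM.
The post-show ends at 12:40 PM + 41 min = 1:21 PM.
The cold open ends at 1:21 PM − 41 min = 12:40 PM.
The pre-show starts at 12:40 PM − 283 min = 7:57 AM.
From 7:57 AM to 8:08 AM is 11 minutes.

11 minutes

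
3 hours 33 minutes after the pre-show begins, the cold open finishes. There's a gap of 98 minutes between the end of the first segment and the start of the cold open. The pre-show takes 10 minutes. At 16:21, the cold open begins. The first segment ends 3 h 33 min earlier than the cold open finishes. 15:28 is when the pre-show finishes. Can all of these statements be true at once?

No

The pre-show starts at 15:28 − 10 min = 15:18.
The cold open ends at 15:18 + 213 min = 18:51.
The first segment ends at 18:51 − 213 min = 15:18.
The cold open starts at 15:18 + 98 min = 16:56.
But the cold open is also said to start at 16:21 — a 35-minute conflict.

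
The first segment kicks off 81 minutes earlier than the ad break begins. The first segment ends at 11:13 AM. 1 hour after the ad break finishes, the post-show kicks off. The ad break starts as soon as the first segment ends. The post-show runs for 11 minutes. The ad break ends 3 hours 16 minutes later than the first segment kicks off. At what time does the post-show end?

The ad break starts at 11:13 AM.
The first segment starts at 11:13 AM − 81 min = 9:52 AM.
The ad break ends at 9:52 AM + 196 min = 1:08 PM.
The post-show starts at 1:08 PM + 60 min = 2:08 PM.
The post-show ends at 2:08 PM + 11 min = 2:19 PM.

2:19 PM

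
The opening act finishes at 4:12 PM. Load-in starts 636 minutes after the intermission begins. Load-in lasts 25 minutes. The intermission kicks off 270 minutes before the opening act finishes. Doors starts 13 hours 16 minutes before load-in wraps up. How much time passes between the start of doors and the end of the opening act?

The intermission starts at 4:12 PM − 270 min = 11:42 AM.
Load-in starts at 11:42 AM + 636 min = 10:18 PM.
Load-in ends at 10:18 PM + 25 min = 10:43 PM.
Doors starts at 10:43 PM − 796 min = 9:27 AM.
From 9:27 AM to 4:12 PM is 405 minutes.

405 minutes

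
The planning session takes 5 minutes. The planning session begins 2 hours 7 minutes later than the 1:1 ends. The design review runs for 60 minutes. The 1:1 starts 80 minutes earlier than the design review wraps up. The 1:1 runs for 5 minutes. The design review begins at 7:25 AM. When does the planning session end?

The design review ends at 7:25 AM + 60 min = 8:25 AM.
The 1:1 starts at 8:25 AM − 80 min = 7:05 AM.
The 1:1 ends at 7:05 AM + 5 min = 7:10 AM.
The planning session starts at 7:10 AM + 127 min = 9:17 AM.
The planning session ends at 9:17 AM + 5 min = 9:22 AM.

9:22 AM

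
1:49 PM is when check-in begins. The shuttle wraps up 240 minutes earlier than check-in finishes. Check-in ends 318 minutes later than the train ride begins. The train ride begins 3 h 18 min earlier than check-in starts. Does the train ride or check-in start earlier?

the train ride

The train ride starts at 1:49 PM − 198 min = 10:31 AM.
The train ride starts at 10:31 AM and check-in starts at 1:49 PM, so the train ride is first.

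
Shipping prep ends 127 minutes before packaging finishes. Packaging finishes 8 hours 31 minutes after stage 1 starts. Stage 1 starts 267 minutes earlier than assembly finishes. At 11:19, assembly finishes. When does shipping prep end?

Stage 1 starts at 11:19 − 267 min = 06:52.
Packaging ends at 06:52 + 511 min = 15:23.
Shipping prep ends at 15:23 − 127 min = 13:16.

13:16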